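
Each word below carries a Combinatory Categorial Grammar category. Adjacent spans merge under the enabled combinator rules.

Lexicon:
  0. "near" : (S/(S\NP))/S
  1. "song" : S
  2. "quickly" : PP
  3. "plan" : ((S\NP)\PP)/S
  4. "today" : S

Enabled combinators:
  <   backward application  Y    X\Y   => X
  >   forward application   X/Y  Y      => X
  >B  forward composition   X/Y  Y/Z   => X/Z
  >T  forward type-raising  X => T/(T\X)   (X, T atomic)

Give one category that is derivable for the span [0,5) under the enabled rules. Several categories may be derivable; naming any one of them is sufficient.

S

[0,5] S   >
  [0,2] S/(S\NP)   >
    [0,1] "near" : (S/(S\NP))/S
    [1,2] "song" : S
  [2,5] S\NP   <
    [2,3] "quickly" : PP
    [3,5] (S\NP)\PP   >
      [3,4] "plan" : ((S\NP)\PP)/S
      [4,5] "today" : S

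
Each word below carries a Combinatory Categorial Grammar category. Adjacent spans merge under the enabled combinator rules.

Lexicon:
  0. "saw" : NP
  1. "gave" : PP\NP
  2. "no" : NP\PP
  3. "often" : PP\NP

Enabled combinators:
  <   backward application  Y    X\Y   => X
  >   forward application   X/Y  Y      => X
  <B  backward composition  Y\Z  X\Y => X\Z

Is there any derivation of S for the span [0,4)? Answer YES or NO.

NP PP\NP NP\PP PP\NP
CKY chart[0,4] = {PP}; S ∉ chart

NO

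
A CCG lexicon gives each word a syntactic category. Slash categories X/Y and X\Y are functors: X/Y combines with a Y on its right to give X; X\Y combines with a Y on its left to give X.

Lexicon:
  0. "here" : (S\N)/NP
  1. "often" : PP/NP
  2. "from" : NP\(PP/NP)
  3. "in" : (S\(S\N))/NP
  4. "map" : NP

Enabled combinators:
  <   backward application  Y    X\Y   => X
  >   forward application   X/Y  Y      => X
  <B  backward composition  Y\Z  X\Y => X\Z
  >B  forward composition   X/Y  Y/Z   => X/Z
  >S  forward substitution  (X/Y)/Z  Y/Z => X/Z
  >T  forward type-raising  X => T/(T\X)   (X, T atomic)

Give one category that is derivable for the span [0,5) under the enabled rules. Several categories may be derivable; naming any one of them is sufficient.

[0,5] S   <
  [0,3] S\N   >
    [0,1] "here" : (S\N)/NP
    [1,3] NP   <
      [1,2] "often" : PP/NP
      [2,3] "from" : NP\(PP/NP)
  [3,5] S\(S\N)   >
    [3,4] "in" : (S\(S\N))/NP
    [4,5] "map" : NP

S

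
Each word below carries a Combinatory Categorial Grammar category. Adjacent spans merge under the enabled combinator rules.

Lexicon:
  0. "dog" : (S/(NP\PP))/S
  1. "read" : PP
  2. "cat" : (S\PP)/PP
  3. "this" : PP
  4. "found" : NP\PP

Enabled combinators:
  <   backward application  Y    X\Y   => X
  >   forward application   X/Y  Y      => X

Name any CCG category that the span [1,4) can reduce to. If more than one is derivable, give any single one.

S

[0,5] S   >
  [0,4] S/(NP\PP)   >
    [0,1] "dog" : (S/(NP\PP))/S
    [1,4] S   <
      [1,2] "read" : PP
      [2,4] S\PP   >
        [2,3] "cat" : (S\PP)/PP
        [3,4] "this" : PP
  [4,5] "found" : NP\PP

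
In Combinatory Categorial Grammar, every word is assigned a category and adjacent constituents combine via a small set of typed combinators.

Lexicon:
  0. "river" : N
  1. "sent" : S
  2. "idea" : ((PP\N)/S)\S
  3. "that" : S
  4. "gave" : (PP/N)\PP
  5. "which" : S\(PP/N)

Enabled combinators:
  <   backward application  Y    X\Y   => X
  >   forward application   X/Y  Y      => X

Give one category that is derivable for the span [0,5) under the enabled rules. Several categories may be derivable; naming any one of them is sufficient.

[0,6] S   <
  [0,5] PP/N   <
    [0,4] PP   <
      [0,1] "river" : N
      [1,4] PP\N   >
        [1,3] (PP\N)/S   <
          [1,2] "sent" : S
          [2,3] "idea" : ((PP\N)/S)\S
        [3,4] "that" : S
    [4,5] "gave" : (PP/N)\PP
  [5,6] "which" : S\(PP/N)

PP/N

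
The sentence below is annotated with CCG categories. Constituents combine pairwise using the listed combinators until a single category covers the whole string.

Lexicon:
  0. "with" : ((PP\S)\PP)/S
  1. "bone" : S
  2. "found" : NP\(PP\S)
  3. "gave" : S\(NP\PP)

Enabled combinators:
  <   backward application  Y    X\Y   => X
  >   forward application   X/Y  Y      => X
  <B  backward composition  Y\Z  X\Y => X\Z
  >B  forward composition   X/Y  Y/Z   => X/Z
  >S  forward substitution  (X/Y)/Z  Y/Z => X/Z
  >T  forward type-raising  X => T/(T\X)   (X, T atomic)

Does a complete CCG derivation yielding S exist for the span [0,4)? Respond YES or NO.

[0,4] S   <
  [0,3] NP\PP   <B
    [0,2] (PP\S)\PP   >
      [0,1] "with" : ((PP\S)\PP)/S
      [1,2] "bone" : S
    [2,3] "found" : NP\(PP\S)
  [3,4] "gave" : S\(NP\PP)

YES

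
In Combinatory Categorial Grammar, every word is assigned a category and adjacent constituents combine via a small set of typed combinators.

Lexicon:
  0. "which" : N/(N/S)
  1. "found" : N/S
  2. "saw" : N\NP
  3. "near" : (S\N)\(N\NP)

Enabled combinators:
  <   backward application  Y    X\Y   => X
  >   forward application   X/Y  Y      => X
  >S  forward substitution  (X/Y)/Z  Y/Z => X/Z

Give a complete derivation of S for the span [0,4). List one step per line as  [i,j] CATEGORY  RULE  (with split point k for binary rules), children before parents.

[0,1] N/(N/S)  lex  "which"
[1,2] N/S  lex  "found"
[0,2] N  >  k=1
[2,3] N\NP  lex  "saw"
[3,4] (S\N)\(N\NP)  lex  "near"
[2,4] S\N  <  k=3
[0,4] S  <  k=2

[0,4] S   <
  [0,2] N   >
    [0,1] "which" : N/(N/S)
    [1,2] "found" : N/S
  [2,4] S\N   <
    [2,3] "saw" : N\NP
    [3,4] "near" : (S\N)\(N\NP)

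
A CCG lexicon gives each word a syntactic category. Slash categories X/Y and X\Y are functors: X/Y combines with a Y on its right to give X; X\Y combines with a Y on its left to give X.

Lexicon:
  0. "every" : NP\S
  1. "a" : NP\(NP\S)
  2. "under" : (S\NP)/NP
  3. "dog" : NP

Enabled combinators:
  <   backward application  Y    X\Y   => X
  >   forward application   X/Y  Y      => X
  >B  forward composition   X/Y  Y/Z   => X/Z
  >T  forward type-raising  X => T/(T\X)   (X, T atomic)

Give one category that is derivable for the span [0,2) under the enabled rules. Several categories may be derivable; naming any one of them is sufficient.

NP

[0,4] S   <
  [0,2] NP   <
    [0,1] "every" : NP\S
    [1,2] "a" : NP\(NP\S)
  [2,4] S\NP   >
    [2,3] "under" : (S\NP)/NP
    [3,4] "dog" : NP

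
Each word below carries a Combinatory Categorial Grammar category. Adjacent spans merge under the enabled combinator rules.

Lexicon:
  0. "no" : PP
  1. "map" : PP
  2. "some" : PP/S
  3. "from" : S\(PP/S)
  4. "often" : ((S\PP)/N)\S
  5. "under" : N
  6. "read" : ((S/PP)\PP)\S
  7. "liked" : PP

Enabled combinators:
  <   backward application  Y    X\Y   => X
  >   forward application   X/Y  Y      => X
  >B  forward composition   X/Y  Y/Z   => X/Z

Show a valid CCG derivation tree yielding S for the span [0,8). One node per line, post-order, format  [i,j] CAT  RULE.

[0,1] PP  lex  "no"
[1,2] PP  lex  "map"
[2,3] PP/S  lex  "some"
[3,4] S\(PP/S)  lex  "from"
[2,4] S  <  k=3
[4,5] ((S\PP)/N)\S  lex  "often"
[2,5] (S\PP)/N  <  k=4
[5,6] N  lex  "under"
[2,6] S\PP  >  k=5
[1,6] S  <  k=2
[6,7] ((S/PP)\PP)\S  lex  "read"
[1,7] (S/PP)\PP  <  k=6
[0,7] S/PP  <  k=1
[7,8] PP  lex  "liked"
[0,8] S  >  k=7

[0,8] S   >
  [0,7] S/PP   <
    [0,1] "no" : PP
    [1,7] (S/PP)\PP   <
      [1,6] S   <
        [1,2] "map" : PP
        [2,6] S\PP   >
          [2,5] (S\PP)/N   <
            [2,4] S   <
              [2,3] "some" : PP/S
              [3,4] "from" : S\(PP/S)
            [4,5] "often" : ((S\PP)/N)\S
          [5,6] "under" : N
      [6,7] "read" : ((S/PP)\PP)\S
  [7,8] "liked" : PP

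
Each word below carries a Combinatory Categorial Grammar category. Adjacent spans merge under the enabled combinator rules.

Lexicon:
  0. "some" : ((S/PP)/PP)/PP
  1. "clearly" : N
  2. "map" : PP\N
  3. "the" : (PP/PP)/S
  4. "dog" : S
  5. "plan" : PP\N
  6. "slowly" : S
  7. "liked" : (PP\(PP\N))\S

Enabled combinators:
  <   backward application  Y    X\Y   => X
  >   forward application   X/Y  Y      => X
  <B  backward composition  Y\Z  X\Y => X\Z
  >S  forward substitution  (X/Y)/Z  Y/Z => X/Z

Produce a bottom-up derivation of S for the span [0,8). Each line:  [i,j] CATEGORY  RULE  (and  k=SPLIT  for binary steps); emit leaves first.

[0,8] S   >
  [0,5] S/PP   >S
    [0,3] (S/PP)/PP   >
      [0,1] "some" : ((S/PP)/PP)/PP
      [1,3] PP   <
        [1,2] "clearly" : N
        [2,3] "map" : PP\N
    [3,5] PP/PP   >
      [3,4] "the" : (PP/PP)/S
      [4,5] "dog" : S
  [5,8] PP   <
    [5,6] "plan" : PP\N
    [6,8] PP\(PP\N)   <
      [6,7] "slowly" : S
      [7,8] "liked" : (PP\(PP\N))\S

[0,1] ((S/PP)/PP)/PP  lex  "some"
[1,2] N  lex  "clearly"
[2,3] PP\N  lex  "map"
[1,3] PP  <  k=2
[0,3] (S/PP)/PP  >  k=1
[3,4] (PP/PP)/S  lex  "the"
[4,5] S  lex  "dog"
[3,5] PP/PP  >  k=4
[0,5] S/PP  >S  k=3
[5,6] PP\N  lex  "plan"
[6,7] S  lex  "slowly"
[7,8] (PP\(PP\N))\S  lex  "liked"
[6,8] PP\(PP\N)  <  k=7
[5,8] PP  <  k=6
[0,8] S  >  k=5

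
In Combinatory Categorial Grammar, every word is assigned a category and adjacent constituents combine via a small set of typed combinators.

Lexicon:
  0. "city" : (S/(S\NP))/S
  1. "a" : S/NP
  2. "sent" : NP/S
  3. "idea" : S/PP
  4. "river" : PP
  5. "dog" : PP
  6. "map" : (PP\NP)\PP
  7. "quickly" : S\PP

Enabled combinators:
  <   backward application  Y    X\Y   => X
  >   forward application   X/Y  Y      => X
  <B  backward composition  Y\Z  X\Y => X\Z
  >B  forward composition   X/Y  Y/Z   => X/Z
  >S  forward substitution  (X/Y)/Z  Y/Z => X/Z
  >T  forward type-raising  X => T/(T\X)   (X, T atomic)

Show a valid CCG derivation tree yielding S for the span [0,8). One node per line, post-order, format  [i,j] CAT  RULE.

[0,1] (S/(S\NP))/S  lex  "city"
[1,2] S/NP  lex  "a"
[2,3] NP/S  lex  "sent"
[3,4] S/PP  lex  "idea"
[2,4] NP/PP  >B  k=3
[4,5] PP  lex  "river"
[2,5] NP  >  k=4
[1,5] S  >  k=2
[0,5] S/(S\NP)  >  k=1
[5,6] PP  lex  "dog"
[6,7] (PP\NP)\PP  lex  "map"
[5,7] PP\NP  <  k=6
[7,8] S\PP  lex  "quickly"
[5,8] S\NP  <B  k=7
[0,8] S  >  k=5

[0,8] S   >
  [0,5] S/(S\NP)   >
    [0,1] "city" : (S/(S\NP))/S
    [1,5] S   >
      [1,2] "a" : S/NP
      [2,5] NP   >
        [2,4] NP/PP   >B
          [2,3] "sent" : NP/S
          [3,4] "idea" : S/PP
        [4,5] "river" : PP
  [5,8] S\NP   <B
    [5,7] PP\NP   <
      [5,6] "dog" : PP
      [6,7] "map" : (PP\NP)\PP
    [7,8] "quickly" : S\PP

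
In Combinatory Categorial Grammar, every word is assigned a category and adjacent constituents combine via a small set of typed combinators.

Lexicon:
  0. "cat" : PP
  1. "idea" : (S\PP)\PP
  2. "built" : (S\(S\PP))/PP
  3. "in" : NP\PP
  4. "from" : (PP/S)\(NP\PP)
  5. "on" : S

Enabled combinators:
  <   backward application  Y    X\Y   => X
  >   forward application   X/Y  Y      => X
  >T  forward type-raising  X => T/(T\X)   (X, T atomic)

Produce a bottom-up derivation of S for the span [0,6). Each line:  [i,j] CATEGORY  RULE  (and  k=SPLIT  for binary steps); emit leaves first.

[0,1] PP  lex  "cat"
[1,2] (S\PP)\PP  lex  "idea"
[0,2] S\PP  <  k=1
[2,3] (S\(S\PP))/PP  lex  "built"
[3,4] NP\PP  lex  "in"
[4,5] (PP/S)\(NP\PP)  lex  "from"
[3,5] PP/S  <  k=4
[5,6] S  lex  "on"
[3,6] PP  >  k=5
[2,6] S\(S\PP)  >  k=3
[0,6] S  <  k=2

[0,6] S   <
  [0,2] S\PP   <
    [0,1] "cat" : PP
    [1,2] "idea" : (S\PP)\PP
  [2,6] S\(S\PP)   >
    [2,3] "built" : (S\(S\PP))/PP
    [3,6] PP   >
      [3,5] PP/S   <
        [3,4] "in" : NP\PP
        [4,5] "from" : (PP/S)\(NP\PP)
      [5,6] "on" : S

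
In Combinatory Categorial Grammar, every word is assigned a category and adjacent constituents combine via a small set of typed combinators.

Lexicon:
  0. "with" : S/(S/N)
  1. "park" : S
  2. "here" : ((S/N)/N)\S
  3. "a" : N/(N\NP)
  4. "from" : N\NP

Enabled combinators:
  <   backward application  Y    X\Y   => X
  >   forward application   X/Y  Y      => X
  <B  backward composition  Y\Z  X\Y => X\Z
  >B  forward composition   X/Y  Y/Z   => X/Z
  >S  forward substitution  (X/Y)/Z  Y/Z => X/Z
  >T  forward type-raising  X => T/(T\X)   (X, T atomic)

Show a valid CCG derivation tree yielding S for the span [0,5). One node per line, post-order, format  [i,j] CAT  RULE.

[0,5] S   >
  [0,1] "with" : S/(S/N)
  [1,5] S/N   >
    [1,3] (S/N)/N   <
      [1,2] "park" : S
      [2,3] "here" : ((S/N)/N)\S
    [3,5] N   >
      [3,4] "a" : N/(N\NP)
      [4,5] "from" : N\NP

[0,1] S/(S/N)  lex  "with"
[1,2] S  lex  "park"
[2,3] ((S/N)/N)\S  lex  "here"
[1,3] (S/N)/N  <  k=2
[3,4] N/(N\NP)  lex  "a"
[4,5] N\NP  lex  "from"
[3,5] N  >  k=4
[1,5] S/N  >  k=3
[0,5] S  >  k=1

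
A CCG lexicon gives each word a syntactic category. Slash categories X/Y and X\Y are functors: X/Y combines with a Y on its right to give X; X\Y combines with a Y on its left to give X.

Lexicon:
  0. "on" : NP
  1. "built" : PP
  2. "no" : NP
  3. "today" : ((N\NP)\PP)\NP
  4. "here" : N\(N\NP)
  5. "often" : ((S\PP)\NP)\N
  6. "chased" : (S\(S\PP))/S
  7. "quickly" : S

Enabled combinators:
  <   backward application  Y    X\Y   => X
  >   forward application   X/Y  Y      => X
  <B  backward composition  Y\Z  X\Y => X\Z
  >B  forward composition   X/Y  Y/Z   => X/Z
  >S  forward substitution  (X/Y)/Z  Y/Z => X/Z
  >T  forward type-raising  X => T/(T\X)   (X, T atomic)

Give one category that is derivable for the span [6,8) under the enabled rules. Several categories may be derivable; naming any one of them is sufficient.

S\(S\PP)

[0,8] S   >
  [0,1] S/(S\NP)   >T
    [0,1] "on" : NP
  [1,8] S\NP   <B
    [1,6] (S\PP)\NP   <
      [1,5] N   <
        [1,4] N\NP   <
          [1,2] "built" : PP
          [2,4] (N\NP)\PP   <
            [2,3] "no" : NP
            [3,4] "today" : ((N\NP)\PP)\NP
        [4,5] "here" : N\(N\NP)
      [5,6] "often" : ((S\PP)\NP)\N
    [6,8] S\(S\PP)   >
      [6,7] "chased" : (S\(S\PP))/S
      [7,8] "quickly" : S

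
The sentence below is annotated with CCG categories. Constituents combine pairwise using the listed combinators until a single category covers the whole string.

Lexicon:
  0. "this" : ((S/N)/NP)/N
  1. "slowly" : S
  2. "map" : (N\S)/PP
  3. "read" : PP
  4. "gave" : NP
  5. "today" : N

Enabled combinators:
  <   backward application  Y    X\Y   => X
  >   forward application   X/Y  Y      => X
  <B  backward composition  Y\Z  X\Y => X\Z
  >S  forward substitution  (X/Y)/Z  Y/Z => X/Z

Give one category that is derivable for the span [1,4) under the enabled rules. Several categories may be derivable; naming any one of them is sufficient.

[0,6] S   >
  [0,5] S/N   >
    [0,4] (S/N)/NP   >
      [0,1] "this" : ((S/N)/NP)/N
      [1,4] N   <
        [1,2] "slowly" : S
        [2,4] N\S   >
          [2,3] "map" : (N\S)/PP
          [3,4] "read" : PP
    [4,5] "gave" : NP
  [5,6] "today" : N

N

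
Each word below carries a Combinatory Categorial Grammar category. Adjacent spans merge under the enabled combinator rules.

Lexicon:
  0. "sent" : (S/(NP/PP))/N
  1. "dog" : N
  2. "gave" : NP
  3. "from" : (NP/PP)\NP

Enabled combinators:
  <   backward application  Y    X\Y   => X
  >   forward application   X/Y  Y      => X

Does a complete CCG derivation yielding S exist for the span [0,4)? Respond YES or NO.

[0,4] S   >
  [0,2] S/(NP/PP)   >
    [0,1] "sent" : (S/(NP/PP))/N
    [1,2] "dog" : N
  [2,4] NP/PP   <
    [2,3] "gave" : NP
    [3,4] "from" : (NP/PP)\NP

YES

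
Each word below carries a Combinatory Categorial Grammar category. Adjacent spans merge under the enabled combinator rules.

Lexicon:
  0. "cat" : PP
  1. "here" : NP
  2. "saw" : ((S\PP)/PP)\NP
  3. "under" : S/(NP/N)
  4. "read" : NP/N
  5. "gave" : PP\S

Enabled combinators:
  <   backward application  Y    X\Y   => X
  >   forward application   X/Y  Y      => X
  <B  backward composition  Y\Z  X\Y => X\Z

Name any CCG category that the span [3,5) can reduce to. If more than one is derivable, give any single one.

[0,6] S   <
  [0,1] "cat" : PP
  [1,6] S\PP   >
    [1,3] (S\PP)/PP   <
      [1,2] "here" : NP
      [2,3] "saw" : ((S\PP)/PP)\NP
    [3,6] PP   <
      [3,5] S   >
        [3,4] "under" : S/(NP/N)
        [4,5] "read" : NP/N
      [5,6] "gave" : PP\S

S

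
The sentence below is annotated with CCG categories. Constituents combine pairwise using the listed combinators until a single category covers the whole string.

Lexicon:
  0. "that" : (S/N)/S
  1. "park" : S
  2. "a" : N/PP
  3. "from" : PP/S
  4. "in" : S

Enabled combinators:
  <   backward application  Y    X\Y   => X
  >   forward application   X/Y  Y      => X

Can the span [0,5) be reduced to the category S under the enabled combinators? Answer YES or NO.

YES

[0,5] S   >
  [0,2] S/N   >
    [0,1] "that" : (S/N)/S
    [1,2] "park" : S
  [2,5] N   >
    [2,3] "a" : N/PP
    [3,5] PP   >
      [3,4] "from" : PP/S
      [4,5] "in" : S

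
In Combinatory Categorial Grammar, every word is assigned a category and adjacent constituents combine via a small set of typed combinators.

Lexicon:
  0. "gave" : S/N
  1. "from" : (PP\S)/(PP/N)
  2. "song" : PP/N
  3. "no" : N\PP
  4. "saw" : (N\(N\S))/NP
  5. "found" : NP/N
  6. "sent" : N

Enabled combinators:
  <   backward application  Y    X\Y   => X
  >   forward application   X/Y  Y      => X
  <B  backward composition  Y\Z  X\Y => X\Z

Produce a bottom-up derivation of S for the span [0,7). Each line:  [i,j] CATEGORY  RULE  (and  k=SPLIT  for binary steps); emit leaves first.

[0,1] S/N  lex  "gave"
[1,2] (PP\S)/(PP/N)  lex  "from"
[2,3] PP/N  lex  "song"
[1,3] PP\S  >  k=2
[3,4] N\PP  lex  "no"
[1,4] N\S  <B  k=3
[4,5] (N\(N\S))/NP  lex  "saw"
[5,6] NP/N  lex  "found"
[6,7] N  lex  "sent"
[5,7] NP  >  k=6
[4,7] N\(N\S)  >  k=5
[1,7] N  <  k=4
[0,7] S  >  k=1

[0,7] S   >
  [0,1] "gave" : S/N
  [1,7] N   <
    [1,4] N\S   <B
      [1,3] PP\S   >
        [1,2] "from" : (PP\S)/(PP/N)
        [2,3] "song" : PP/N
      [3,4] "no" : N\PP
    [4,7] N\(N\S)   >
      [4,5] "saw" : (N\(N\S))/NP
      [5,7] NP   >
        [5,6] "found" : NP/N
        [6,7] "sent" : N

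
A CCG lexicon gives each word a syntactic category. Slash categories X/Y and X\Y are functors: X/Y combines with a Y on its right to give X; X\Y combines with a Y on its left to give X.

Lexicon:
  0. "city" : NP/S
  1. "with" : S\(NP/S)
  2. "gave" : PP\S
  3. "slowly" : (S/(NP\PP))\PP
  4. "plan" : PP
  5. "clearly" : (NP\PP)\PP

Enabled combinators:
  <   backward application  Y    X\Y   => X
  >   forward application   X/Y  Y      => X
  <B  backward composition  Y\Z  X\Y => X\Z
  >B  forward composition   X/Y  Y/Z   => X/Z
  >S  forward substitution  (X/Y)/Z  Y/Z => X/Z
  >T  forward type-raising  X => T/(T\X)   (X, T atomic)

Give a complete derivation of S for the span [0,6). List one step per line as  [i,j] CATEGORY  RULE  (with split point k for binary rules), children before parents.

[0,1] NP/S  lex  "city"
[1,2] S\(NP/S)  lex  "with"
[0,2] S  <  k=1
[2,3] PP\S  lex  "gave"
[0,3] PP  <  k=2
[3,4] (S/(NP\PP))\PP  lex  "slowly"
[0,4] S/(NP\PP)  <  k=3
[4,5] PP  lex  "plan"
[5,6] (NP\PP)\PP  lex  "clearly"
[4,6] NP\PP  <  k=5
[0,6] S  >  k=4

[0,6] S   >
  [0,4] S/(NP\PP)   <
    [0,3] PP   <
      [0,2] S   <
        [0,1] "city" : NP/S
        [1,2] "with" : S\(NP/S)
      [2,3] "gave" : PP\S
    [3,4] "slowly" : (S/(NP\PP))\PP
  [4,6] NP\PP   <
    [4,5] "plan" : PP
    [5,6] "clearly" : (NP\PP)\PP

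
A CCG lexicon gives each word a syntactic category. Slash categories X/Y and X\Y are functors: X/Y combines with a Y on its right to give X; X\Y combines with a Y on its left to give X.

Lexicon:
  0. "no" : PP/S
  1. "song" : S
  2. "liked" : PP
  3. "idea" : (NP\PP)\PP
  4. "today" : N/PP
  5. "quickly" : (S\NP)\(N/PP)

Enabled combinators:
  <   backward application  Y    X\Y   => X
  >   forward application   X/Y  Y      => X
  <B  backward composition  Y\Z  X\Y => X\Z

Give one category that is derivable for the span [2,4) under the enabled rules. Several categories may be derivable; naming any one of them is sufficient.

NP\PP

[0,6] S   <
  [0,4] NP   <
    [0,2] PP   >
      [0,1] "no" : PP/S
      [1,2] "song" : S
    [2,4] NP\PP   <
      [2,3] "liked" : PP
      [3,4] "idea" : (NP\PP)\PP
  [4,6] S\NP   <
    [4,5] "today" : N/PP
    [5,6] "quickly" : (S\NP)\(N/PP)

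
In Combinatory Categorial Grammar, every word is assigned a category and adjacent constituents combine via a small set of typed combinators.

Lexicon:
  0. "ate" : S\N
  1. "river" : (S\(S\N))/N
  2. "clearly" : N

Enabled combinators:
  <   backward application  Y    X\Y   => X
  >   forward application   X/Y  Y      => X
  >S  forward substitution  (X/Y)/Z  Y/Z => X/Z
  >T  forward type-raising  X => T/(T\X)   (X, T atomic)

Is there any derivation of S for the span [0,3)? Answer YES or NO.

[0,3] S   <
  [0,1] "ate" : S\N
  [1,3] S\(S\N)   >
    [1,2] "river" : (S\(S\N))/N
    [2,3] "clearly" : N

YES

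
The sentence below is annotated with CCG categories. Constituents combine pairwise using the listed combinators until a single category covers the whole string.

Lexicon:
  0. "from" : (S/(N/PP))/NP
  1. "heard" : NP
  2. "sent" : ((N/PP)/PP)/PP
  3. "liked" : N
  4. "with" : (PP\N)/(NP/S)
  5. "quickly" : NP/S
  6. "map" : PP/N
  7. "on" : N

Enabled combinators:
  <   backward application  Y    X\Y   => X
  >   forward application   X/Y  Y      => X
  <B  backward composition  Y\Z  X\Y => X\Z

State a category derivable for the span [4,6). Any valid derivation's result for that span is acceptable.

[0,8] S   >
  [0,2] S/(N/PP)   >
    [0,1] "from" : (S/(N/PP))/NP
    [1,2] "heard" : NP
  [2,8] N/PP   >
    [2,6] (N/PP)/PP   >
      [2,3] "sent" : ((N/PP)/PP)/PP
      [3,6] PP   <
        [3,4] "liked" : N
        [4,6] PP\N   >
          [4,5] "with" : (PP\N)/(NP/S)
          [5,6] "quickly" : NP/S
    [6,8] PP   >
      [6,7] "map" : PP/N
      [7,8] "on" : N

PP\N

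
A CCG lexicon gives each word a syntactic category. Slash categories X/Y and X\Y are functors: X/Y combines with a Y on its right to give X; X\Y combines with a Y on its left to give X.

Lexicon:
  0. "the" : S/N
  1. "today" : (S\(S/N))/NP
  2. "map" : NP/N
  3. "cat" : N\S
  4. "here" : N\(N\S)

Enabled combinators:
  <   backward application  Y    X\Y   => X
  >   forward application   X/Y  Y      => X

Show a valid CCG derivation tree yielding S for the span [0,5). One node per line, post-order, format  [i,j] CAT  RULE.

[0,1] S/N  lex  "the"
[1,2] (S\(S/N))/NP  lex  "today"
[2,3] NP/N  lex  "map"
[3,4] N\S  lex  "cat"
[4,5] N\(N\S)  lex  "here"
[3,5] N  <  k=4
[2,5] NP  >  k=3
[1,5] S\(S/N)  >  k=2
[0,5] S  <  k=1

[0,5] S   <
  [0,1] "the" : S/N
  [1,5] S\(S/N)   >
    [1,2] "today" : (S\(S/N))/NP
    [2,5] NP   >
      [2,3] "map" : NP/N
      [3,5] N   <
        [3,4] "cat" : N\S
        [4,5] "here" : N\(N\S)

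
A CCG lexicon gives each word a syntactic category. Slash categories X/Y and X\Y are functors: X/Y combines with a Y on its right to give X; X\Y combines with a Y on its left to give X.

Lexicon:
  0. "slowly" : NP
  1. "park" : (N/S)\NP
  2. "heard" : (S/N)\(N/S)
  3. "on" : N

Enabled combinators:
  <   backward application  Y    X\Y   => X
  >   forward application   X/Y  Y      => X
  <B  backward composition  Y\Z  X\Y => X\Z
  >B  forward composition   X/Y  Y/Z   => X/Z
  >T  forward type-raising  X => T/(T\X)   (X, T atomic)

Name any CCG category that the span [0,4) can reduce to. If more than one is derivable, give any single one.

[0,4] S   >
  [0,3] S/N   <
    [0,2] N/S   <
      [0,1] "slowly" : NP
      [1,2] "park" : (N/S)\NP
    [2,3] "heard" : (S/N)\(N/S)
  [3,4] "on" : N

S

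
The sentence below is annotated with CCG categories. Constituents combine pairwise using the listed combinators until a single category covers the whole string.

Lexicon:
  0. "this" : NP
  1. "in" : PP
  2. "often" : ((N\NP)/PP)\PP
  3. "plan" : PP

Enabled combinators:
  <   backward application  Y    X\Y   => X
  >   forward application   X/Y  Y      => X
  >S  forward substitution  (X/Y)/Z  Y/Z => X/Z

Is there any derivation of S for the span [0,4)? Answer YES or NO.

NP PP ((N\NP)/PP)\PP PP
CKY chart[0,4] = {N}; S ∉ chart

NO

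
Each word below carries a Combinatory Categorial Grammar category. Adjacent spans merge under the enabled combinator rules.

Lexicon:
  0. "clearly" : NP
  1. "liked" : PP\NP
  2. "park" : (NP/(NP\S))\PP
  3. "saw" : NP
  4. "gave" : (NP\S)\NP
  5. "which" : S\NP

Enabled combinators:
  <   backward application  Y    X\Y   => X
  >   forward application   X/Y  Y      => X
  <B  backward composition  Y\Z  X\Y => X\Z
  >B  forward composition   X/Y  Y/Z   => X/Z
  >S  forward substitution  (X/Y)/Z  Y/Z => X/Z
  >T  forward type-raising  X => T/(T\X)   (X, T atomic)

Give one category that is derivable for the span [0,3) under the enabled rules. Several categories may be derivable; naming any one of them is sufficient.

[0,6] S   <
  [0,5] NP   >
    [0,3] NP/(NP\S)   <
      [0,2] PP   >
        [0,1] PP/(PP\NP)   >T
          [0,1] "clearly" : NP
        [1,2] "liked" : PP\NP
      [2,3] "park" : (NP/(NP\S))\PP
    [3,5] NP\S   <
      [3,4] "saw" : NP
      [4,5] "gave" : (NP\S)\NP
  [5,6] "which" : S\NP

NP/(NP\S)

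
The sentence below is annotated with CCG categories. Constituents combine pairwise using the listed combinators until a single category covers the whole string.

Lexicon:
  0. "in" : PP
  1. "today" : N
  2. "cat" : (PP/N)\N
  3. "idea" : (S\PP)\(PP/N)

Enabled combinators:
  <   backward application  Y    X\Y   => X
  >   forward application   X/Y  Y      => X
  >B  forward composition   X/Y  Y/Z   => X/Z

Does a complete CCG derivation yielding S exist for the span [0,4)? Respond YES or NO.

YES

[0,4] S   <
  [0,1] "in" : PP
  [1,4] S\PP   <
    [1,3] PP/N   <
      [1,2] "today" : N
      [2,3] "cat" : (PP/N)\N
    [3,4] "idea" : (S\PP)\(PP/N)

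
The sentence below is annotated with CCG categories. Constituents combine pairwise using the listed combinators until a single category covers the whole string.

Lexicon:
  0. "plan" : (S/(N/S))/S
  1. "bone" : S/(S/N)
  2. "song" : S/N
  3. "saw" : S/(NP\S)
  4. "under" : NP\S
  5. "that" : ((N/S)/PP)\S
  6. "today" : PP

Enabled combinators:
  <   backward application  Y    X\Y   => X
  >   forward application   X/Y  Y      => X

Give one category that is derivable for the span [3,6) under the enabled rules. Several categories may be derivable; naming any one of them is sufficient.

[0,7] S   >
  [0,3] S/(N/S)   >
    [0,1] "plan" : (S/(N/S))/S
    [1,3] S   >
      [1,2] "bone" : S/(S/N)
      [2,3] "song" : S/N
  [3,7] N/S   >
    [3,6] (N/S)/PP   <
      [3,5] S   >
        [3,4] "saw" : S/(NP\S)
        [4,5] "under" : NP\S
      [5,6] "that" : ((N/S)/PP)\S
    [6,7] "today" : PP

(N/S)/PP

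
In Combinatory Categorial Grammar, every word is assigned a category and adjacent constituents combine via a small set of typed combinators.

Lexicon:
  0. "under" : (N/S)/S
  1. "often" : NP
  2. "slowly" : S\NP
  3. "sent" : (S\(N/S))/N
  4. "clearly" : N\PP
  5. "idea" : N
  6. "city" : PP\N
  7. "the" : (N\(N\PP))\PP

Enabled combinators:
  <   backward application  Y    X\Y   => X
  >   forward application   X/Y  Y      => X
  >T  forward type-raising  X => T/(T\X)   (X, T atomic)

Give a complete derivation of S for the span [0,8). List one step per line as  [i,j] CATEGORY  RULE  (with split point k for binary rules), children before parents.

[0,1] (N/S)/S  lex  "under"
[1,2] NP  lex  "often"
[2,3] S\NP  lex  "slowly"
[1,3] S  <  k=2
[0,3] N/S  >  k=1
[3,4] (S\(N/S))/N  lex  "sent"
[4,5] N\PP  lex  "clearly"
[5,6] N  lex  "idea"
[5,6] PP/(PP\N)  >T
[6,7] PP\N  lex  "city"
[5,7] PP  >  k=6
[7,8] (N\(N\PP))\PP  lex  "the"
[5,8] N\(N\PP)  <  k=7
[4,8] N  <  k=5
[3,8] S\(N/S)  >  k=4
[0,8] S  <  k=3

[0,8] S   <
  [0,3] N/S   >
    [0,1] "under" : (N/S)/S
    [1,3] S   <
      [1,2] "often" : NP
      [2,3] "slowly" : S\NP
  [3,8] S\(N/S)   >
    [3,4] "sent" : (S\(N/S))/N
    [4,8] N   <
      [4,5] "clearly" : N\PP
      [5,8] N\(N\PP)   <
        [5,7] PP   >
          [5,6] PP/(PP\N)   >T
            [5,6] "idea" : N
          [6,7] "city" : PP\N
        [7,8] "the" : (N\(N\PP))\PP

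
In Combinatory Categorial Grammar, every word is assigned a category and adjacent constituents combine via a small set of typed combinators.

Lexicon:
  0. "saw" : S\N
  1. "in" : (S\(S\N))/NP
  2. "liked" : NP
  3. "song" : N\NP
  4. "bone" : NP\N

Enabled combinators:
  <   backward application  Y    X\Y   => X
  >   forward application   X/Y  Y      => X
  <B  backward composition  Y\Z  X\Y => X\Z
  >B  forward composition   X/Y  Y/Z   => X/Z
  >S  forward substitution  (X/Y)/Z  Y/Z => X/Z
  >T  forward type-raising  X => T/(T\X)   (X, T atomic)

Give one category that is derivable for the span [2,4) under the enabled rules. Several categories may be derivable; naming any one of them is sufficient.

[0,5] S   <
  [0,1] "saw" : S\N
  [1,5] S\(S\N)   >
    [1,2] "in" : (S\(S\N))/NP
    [2,5] NP   <
      [2,4] N   >
        [2,3] N/(N\NP)   >T
          [2,3] "liked" : NP
        [3,4] "song" : N\NP
      [4,5] "bone" : NP\N

N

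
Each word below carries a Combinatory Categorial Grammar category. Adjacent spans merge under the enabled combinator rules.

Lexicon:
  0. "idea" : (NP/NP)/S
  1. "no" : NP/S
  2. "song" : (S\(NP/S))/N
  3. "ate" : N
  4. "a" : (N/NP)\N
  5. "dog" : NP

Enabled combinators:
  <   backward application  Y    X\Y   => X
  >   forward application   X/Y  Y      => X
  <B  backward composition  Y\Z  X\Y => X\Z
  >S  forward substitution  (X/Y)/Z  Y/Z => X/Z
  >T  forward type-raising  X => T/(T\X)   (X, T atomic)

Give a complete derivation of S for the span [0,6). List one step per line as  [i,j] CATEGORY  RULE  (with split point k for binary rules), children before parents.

[0,1] (NP/NP)/S  lex  "idea"
[1,2] NP/S  lex  "no"
[0,2] NP/S  >S  k=1
[2,3] (S\(NP/S))/N  lex  "song"
[3,4] N  lex  "ate"
[4,5] (N/NP)\N  lex  "a"
[3,5] N/NP  <  k=4
[5,6] NP  lex  "dog"
[3,6] N  >  k=5
[2,6] S\(NP/S)  >  k=3
[0,6] S  <  k=2

[0,6] S   <
  [0,2] NP/S   >S
    [0,1] "idea" : (NP/NP)/S
    [1,2] "no" : NP/S
  [2,6] S\(NP/S)   >
    [2,3] "song" : (S\(NP/S))/N
    [3,6] N   >
      [3,5] N/NP   <
        [3,4] "ate" : N
        [4,5] "a" : (N/NP)\N
      [5,6] "dog" : NP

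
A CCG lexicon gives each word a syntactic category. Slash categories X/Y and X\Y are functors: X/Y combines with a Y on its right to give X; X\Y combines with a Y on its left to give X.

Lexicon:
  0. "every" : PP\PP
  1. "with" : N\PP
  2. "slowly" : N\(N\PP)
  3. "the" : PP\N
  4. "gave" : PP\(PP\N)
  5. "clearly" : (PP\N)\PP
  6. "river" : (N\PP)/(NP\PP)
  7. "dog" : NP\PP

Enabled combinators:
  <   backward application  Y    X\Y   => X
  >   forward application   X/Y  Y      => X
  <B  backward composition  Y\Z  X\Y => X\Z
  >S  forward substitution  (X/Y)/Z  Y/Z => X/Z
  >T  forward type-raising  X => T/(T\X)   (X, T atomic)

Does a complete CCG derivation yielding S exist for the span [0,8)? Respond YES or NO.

NO

PP\PP N\PP N\(N\PP) PP\N PP\(PP\N) (PP\N)\PP (N\PP)/(NP\PP) NP\PP
CKY chart[0,8] = {N, N/(N\N), NP/(NP\N), PP/(PP\N), S/(S\N)}; S ∉ chart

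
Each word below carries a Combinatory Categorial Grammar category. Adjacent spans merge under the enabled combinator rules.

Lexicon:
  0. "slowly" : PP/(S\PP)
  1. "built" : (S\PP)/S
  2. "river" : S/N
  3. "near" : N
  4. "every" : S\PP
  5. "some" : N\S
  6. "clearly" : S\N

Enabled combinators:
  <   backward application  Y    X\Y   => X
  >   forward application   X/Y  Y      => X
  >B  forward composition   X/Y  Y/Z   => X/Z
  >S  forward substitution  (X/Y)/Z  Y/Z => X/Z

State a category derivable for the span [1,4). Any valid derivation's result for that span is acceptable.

[0,7] S   <
  [0,6] N   <
    [0,5] S   <
      [0,4] PP   >
        [0,1] "slowly" : PP/(S\PP)
        [1,4] S\PP   >
          [1,2] "built" : (S\PP)/S
          [2,4] S   >
            [2,3] "river" : S/N
            [3,4] "near" : N
      [4,5] "every" : S\PP
    [5,6] "some" : N\S
  [6,7] "clearly" : S\N

S\PP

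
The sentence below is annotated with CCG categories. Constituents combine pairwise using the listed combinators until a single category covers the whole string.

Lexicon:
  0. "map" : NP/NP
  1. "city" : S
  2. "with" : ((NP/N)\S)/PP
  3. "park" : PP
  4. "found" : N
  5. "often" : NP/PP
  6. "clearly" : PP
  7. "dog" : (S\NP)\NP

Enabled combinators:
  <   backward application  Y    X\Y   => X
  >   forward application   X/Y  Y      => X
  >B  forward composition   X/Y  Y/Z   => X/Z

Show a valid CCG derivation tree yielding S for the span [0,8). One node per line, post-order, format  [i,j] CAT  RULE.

[0,1] NP/NP  lex  "map"
[1,2] S  lex  "city"
[2,3] ((NP/N)\S)/PP  lex  "with"
[3,4] PP  lex  "park"
[2,4] (NP/N)\S  >  k=3
[1,4] NP/N  <  k=2
[0,4] NP/N  >B  k=1
[4,5] N  lex  "found"
[0,5] NP  >  k=4
[5,6] NP/PP  lex  "often"
[6,7] PP  lex  "clearly"
[5,7] NP  >  k=6
[7,8] (S\NP)\NP  lex  "dog"
[5,8] S\NP  <  k=7
[0,8] S  <  k=5

[0,8] S   <
  [0,5] NP   >
    [0,4] NP/N   >B
      [0,1] "map" : NP/NP
      [1,4] NP/N   <
        [1,2] "city" : S
        [2,4] (NP/N)\S   >
          [2,3] "with" : ((NP/N)\S)/PP
          [3,4] "park" : PP
    [4,5] "found" : N
  [5,8] S\NP   <
    [5,7] NP   >
      [5,6] "often" : NP/PP
      [6,7] "clearly" : PP
    [7,8] "dog" : (S\NP)\NP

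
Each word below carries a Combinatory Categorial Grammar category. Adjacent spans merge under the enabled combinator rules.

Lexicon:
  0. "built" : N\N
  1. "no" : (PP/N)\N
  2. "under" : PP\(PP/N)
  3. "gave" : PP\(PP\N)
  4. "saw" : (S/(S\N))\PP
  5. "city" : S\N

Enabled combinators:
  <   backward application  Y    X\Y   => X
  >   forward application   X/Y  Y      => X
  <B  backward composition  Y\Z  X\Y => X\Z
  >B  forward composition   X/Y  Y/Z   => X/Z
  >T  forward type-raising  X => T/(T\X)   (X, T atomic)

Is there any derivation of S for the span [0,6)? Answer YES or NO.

YES

[0,6] S   >
  [0,5] S/(S\N)   <
    [0,4] PP   <
      [0,3] PP\N   <B
        [0,1] "built" : N\N
        [1,3] PP\N   <B
          [1,2] "no" : (PP/N)\N
          [2,3] "under" : PP\(PP/N)
      [3,4] "gave" : PP\(PP\N)
    [4,5] "saw" : (S/(S\N))\PP
  [5,6] "city" : S\N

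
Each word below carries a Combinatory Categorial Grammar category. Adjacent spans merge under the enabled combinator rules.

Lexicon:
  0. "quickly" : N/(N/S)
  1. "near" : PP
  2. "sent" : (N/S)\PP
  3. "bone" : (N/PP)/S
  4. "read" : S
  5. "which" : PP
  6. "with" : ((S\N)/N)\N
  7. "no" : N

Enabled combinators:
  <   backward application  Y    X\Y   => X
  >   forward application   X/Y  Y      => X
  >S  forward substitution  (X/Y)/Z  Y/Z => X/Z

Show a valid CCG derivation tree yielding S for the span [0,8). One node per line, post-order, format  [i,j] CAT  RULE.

[0,8] S   <
  [0,3] N   >
    [0,1] "quickly" : N/(N/S)
    [1,3] N/S   <
      [1,2] "near" : PP
      [2,3] "sent" : (N/S)\PP
  [3,8] S\N   >
    [3,7] (S\N)/N   <
      [3,6] N   >
        [3,5] N/PP   >
          [3,4] "bone" : (N/PP)/S
          [4,5] "read" : S
        [5,6] "which" : PP
      [6,7] "with" : ((S\N)/N)\N
    [7,8] "no" : N

[0,1] N/(N/S)  lex  "quickly"
[1,2] PP  lex  "near"
[2,3] (N/S)\PP  lex  "sent"
[1,3] N/S  <  k=2
[0,3] N  >  k=1
[3,4] (N/PP)/S  lex  "bone"
[4,5] S  lex  "read"
[3,5] N/PP  >  k=4
[5,6] PP  lex  "which"
[3,6] N  >  k=5
[6,7] ((S\N)/N)\N  lex  "with"
[3,7] (S\N)/N  <  k=6
[7,8] N  lex  "no"
[3,8] S\N  >  k=7
[0,8] S  <  k=3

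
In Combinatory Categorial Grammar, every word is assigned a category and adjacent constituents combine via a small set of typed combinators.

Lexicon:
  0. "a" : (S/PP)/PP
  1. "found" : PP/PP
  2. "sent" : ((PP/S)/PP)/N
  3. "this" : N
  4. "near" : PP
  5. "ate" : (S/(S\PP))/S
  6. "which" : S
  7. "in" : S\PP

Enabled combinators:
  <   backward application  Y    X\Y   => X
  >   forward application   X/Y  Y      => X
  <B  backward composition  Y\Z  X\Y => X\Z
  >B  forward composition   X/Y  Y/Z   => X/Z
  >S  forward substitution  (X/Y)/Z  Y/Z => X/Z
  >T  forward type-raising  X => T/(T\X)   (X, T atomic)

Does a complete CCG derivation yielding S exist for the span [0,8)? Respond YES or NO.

YES

[0,8] S   >
  [0,2] S/PP   >S
    [0,1] "a" : (S/PP)/PP
    [1,2] "found" : PP/PP
  [2,8] PP   >
    [2,5] PP/S   >
      [2,4] (PP/S)/PP   >
        [2,3] "sent" : ((PP/S)/PP)/N
        [3,4] "this" : N
      [4,5] "near" : PP
    [5,8] S   >
      [5,7] S/(S\PP)   >
        [5,6] "ate" : (S/(S\PP))/S
        [6,7] "which" : S
      [7,8] "in" : S\PP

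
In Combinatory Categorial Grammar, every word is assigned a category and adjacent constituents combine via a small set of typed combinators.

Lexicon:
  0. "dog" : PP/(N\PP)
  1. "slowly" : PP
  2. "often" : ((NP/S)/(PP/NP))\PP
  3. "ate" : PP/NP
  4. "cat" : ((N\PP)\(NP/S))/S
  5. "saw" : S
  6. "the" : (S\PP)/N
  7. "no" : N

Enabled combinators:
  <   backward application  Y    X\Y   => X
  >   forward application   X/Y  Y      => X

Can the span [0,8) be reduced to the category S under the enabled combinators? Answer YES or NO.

YES

[0,8] S   <
  [0,6] PP   >
    [0,1] "dog" : PP/(N\PP)
    [1,6] N\PP   <
      [1,4] NP/S   >
        [1,3] (NP/S)/(PP/NP)   <
          [1,2] "slowly" : PP
          [2,3] "often" : ((NP/S)/(PP/NP))\PP
        [3,4] "ate" : PP/NP
      [4,6] (N\PP)\(NP/S)   >
        [4,5] "cat" : ((N\PP)\(NP/S))/S
        [5,6] "saw" : S
  [6,8] S\PP   >
    [6,7] "the" : (S\PP)/N
    [7,8] "no" : N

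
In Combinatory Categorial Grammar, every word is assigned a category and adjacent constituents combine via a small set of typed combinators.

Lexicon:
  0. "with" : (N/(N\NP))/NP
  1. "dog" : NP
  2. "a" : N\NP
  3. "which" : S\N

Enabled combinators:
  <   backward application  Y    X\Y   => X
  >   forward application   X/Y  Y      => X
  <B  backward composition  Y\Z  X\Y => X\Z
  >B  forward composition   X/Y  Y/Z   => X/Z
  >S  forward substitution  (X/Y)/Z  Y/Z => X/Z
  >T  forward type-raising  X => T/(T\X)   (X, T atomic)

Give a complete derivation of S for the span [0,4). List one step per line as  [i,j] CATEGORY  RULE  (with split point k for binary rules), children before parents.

[0,4] S   <
  [0,3] N   >
    [0,2] N/(N\NP)   >
      [0,1] "with" : (N/(N\NP))/NP
      [1,2] "dog" : NP
    [2,3] "a" : N\NP
  [3,4] "which" : S\N

[0,1] (N/(N\NP))/NP  lex  "with"
[1,2] NP  lex  "dog"
[0,2] N/(N\NP)  >  k=1
[2,3] N\NP  lex  "a"
[0,3] N  >  k=2
[3,4] S\N  lex  "which"
[0,4] S  <  k=3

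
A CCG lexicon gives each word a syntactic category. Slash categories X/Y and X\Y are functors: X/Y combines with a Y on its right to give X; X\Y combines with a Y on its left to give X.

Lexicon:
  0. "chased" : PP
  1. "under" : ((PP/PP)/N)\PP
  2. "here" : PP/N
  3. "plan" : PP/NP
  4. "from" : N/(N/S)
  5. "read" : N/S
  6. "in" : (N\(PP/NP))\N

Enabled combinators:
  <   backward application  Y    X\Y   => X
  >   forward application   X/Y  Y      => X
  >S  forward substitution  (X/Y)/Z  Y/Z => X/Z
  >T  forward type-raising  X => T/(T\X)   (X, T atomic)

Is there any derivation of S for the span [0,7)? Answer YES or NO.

NO

PP ((PP/PP)/N)\PP PP/N PP/NP N/(N/S) N/S (N\(PP/NP))\N
CKY chart[0,7] = {N/(N\PP), NP/(NP\PP), PP, PP/(PP\PP), S/(S\PP)}; S ∉ chart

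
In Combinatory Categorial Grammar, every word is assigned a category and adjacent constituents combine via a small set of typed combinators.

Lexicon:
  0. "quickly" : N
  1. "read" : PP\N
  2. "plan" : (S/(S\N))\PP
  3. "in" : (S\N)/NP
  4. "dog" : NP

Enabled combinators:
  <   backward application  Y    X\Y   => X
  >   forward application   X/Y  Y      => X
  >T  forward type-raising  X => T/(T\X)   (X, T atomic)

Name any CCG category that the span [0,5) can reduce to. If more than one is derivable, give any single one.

S

[0,5] S   >
  [0,3] S/(S\N)   <
    [0,2] PP   <
      [0,1] "quickly" : N
      [1,2] "read" : PP\N
    [2,3] "plan" : (S/(S\N))\PP
  [3,5] S\N   >
    [3,4] "in" : (S\N)/NP
    [4,5] "dog" : NP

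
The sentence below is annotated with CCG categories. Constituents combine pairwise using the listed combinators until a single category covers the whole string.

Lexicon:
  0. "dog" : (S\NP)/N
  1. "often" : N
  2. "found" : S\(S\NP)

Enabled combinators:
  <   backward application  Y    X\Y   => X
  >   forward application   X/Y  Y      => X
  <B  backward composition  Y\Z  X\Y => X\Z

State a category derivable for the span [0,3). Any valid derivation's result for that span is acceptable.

S

[0,3] S   <
  [0,2] S\NP   >
    [0,1] "dog" : (S\NP)/N
    [1,2] "often" : N
  [2,3] "found" : S\(S\NP)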